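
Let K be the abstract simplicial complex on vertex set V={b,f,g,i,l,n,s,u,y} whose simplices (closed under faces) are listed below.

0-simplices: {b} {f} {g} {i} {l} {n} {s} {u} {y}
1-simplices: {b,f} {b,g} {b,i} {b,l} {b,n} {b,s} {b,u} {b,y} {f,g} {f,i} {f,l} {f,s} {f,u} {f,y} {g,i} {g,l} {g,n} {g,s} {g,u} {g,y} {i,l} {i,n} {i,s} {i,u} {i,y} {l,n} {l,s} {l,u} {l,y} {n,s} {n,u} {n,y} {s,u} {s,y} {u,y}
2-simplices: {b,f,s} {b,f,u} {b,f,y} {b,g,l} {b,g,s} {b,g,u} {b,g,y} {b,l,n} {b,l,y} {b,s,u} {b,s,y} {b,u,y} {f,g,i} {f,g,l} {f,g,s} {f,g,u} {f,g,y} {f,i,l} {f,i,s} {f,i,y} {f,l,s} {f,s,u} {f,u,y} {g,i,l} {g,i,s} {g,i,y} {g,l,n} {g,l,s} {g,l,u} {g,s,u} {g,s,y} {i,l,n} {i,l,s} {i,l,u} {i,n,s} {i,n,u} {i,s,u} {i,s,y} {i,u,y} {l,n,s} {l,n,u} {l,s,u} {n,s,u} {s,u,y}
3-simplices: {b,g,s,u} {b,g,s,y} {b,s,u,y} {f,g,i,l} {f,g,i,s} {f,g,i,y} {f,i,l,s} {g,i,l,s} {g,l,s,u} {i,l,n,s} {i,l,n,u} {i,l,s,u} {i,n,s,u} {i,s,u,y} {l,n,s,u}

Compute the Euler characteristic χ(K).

n_0=9 n_1=35 n_2=44 n_3=15
χ=+9−35+44−15=3

χ(K)=3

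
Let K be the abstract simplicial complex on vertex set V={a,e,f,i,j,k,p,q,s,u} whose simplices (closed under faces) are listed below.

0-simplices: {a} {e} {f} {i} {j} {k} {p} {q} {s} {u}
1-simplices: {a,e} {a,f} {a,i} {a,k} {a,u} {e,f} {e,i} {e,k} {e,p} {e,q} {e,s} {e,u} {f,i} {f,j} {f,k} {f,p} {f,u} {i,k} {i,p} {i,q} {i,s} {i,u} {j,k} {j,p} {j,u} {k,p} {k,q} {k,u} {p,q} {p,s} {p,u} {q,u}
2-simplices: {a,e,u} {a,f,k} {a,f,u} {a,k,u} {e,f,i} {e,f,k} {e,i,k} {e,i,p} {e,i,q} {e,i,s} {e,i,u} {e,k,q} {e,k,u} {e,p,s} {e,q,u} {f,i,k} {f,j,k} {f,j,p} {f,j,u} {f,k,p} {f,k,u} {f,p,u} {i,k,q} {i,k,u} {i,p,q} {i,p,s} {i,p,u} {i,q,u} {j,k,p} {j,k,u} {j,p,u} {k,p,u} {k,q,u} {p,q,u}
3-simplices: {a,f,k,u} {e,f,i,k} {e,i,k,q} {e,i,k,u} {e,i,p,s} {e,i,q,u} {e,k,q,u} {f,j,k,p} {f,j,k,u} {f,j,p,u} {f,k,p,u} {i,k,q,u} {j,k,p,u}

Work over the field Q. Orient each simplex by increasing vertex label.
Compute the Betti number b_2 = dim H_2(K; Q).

n_0=10 n_1=32 n_2=34 n_3=13  [Q]
∂1: piv[ae,af,ai,ak,au,ep,eq,es,fj] rk=9  ker:ef,ei,ek,eu,fi,fk,fp,fu,ik,ip,iq,is,iu,jk,jp,ju,kp,kq,ku,pq,ps,pu,qu
∂2: piv[aeu,afk,afu,aku,efi,efk,eik,eip,eiq,eis,eiu,ekq,eku,eps,equ,fjk,fjp,fju,fkp,fpu,ipq,ipu] rk=22  ker:fik,fku,ikq,iku,ips,iqu,jkp,jku,jpu,kpu,kqu,pqu
∂3: piv[afku,efik,eikq,eiku,eips,eiqu,ekqu,fjkp,fjku,fjpu,fkpu] rk=11  ker:ikqu,jkpu
b_2=(34−22)−11=1

b_2=1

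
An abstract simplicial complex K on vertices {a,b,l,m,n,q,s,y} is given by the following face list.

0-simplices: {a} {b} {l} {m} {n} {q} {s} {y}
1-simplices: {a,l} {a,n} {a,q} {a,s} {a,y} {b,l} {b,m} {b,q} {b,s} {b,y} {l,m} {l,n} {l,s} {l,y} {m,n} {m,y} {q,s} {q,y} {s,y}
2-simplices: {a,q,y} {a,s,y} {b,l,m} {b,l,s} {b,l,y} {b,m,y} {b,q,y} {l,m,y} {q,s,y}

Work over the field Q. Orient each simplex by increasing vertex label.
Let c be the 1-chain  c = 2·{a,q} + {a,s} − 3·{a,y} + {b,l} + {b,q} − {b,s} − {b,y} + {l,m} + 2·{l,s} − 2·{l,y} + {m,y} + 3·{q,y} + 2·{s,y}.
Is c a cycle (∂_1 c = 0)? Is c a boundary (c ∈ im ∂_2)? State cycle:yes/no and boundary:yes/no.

n_0=8 n_1=19 n_2=9  [Q]
∂1: piv[al,an,aq,as,ay,bl,bm] rk=7  ker:bq,bs,by,lm,ln,ls,ly,mn,my,qs,qy,sy
∂2: piv[aqy,asy,blm,bls,bly,bmy,bqy,qsy] rk=8  ker:lmy
∂1c = 0
c vs im∂2: residual ≠ 0 ⇒ not boundary

cycle:yes boundary:no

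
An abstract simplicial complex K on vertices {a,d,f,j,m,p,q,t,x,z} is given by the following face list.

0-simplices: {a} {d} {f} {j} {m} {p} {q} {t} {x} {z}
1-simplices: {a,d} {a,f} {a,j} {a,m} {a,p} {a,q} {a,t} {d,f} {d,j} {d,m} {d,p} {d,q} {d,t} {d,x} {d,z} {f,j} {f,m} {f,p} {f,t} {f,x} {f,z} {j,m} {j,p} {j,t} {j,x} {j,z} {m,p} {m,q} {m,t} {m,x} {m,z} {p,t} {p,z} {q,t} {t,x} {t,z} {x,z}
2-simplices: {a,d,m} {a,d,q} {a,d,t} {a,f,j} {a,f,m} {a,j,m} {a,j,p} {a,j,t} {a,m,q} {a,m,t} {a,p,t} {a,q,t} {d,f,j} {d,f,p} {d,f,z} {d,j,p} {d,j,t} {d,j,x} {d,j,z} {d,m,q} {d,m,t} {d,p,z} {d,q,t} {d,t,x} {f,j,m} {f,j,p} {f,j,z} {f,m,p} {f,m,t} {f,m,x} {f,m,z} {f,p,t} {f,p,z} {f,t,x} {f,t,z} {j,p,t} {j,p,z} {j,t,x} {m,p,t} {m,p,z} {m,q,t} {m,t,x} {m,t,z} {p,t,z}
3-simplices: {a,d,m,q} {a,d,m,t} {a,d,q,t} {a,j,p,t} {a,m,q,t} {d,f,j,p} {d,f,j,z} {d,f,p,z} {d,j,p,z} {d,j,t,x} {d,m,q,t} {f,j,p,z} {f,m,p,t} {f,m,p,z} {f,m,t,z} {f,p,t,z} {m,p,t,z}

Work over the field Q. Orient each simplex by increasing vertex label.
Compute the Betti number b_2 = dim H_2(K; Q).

n_0=10 n_1=37 n_2=44 n_3=17  [Q]
∂1: piv[ad,af,aj,am,ap,aq,at,dx,dz] rk=9  ker:df,dj,dm,dp,dq,dt,fj,fm,fp,ft,fx,fz,jm,jp,jt,jx,jz,mp,mq,mt,mx,mz,pt,pz,qt,tx,tz,xz
∂2: piv[adm,adq,adt,afj,afm,ajm,ajp,ajt,amq,amt,apt,aqt,dfj,dfp,dfz,djp,djt,djx,djz,dpz,dtx,fmp,fmt,fmx,fmz,ftx,ftz] rk=27  ker:dmq,dmt,dqt,fjm,fjp,fjz,fpt,fpz,jpt,jpz,jtx,mpt,mpz,mqt,mtx,mtz,ptz
∂3: piv[admq,admt,adqt,ajpt,amqt,dfjp,dfjz,dfpz,djpz,djtx,fmpt,fmpz,fmtz,fptz] rk=14  ker:dmqt,fjpz,mptz
b_2=(44−27)−14=3

b_2=3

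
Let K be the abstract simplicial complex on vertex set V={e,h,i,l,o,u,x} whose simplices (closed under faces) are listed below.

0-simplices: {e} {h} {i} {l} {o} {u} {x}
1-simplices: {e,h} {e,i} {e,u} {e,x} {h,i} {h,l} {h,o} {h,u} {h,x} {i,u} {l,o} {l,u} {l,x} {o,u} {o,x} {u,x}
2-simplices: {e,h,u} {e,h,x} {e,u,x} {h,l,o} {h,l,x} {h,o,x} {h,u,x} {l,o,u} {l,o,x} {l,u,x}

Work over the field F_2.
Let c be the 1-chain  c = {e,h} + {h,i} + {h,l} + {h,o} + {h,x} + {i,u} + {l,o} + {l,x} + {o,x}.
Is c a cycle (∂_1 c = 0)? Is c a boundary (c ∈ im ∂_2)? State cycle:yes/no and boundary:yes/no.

n_0=7 n_1=16 n_2=10  [Z2]
∂1: piv[eh,ei,eu,ex,hl,ho] rk=6  ker:hi,hu,hx,iu,lo,lu,lx,ou,ox,ux
∂2: piv[ehu,ehx,eux,hlo,hlx,hox,lou,lux] rk=8  ker:hux,lox
∂1c = {e} + {h} + {l} + {o} + {u} + {x}

cycle:no boundary:no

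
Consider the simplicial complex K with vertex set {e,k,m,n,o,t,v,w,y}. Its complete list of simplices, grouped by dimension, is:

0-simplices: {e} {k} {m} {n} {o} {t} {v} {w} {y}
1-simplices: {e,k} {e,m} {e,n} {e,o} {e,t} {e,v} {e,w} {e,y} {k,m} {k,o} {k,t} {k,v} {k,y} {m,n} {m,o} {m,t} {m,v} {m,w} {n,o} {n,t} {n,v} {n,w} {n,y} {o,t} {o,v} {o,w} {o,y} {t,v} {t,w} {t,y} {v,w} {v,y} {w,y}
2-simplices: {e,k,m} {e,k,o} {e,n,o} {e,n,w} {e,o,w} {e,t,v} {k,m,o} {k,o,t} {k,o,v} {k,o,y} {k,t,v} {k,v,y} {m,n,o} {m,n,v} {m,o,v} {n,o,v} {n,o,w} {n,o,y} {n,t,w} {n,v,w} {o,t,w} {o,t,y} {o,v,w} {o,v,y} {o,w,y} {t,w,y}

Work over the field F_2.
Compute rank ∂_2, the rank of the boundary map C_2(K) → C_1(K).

rank∂_2=21

n_0=9 n_1=33 n_2=26  [Z2]
∂1: piv[ek,em,en,eo,et,ev,ew,ey] rk=8  ker:km,ko,kt,kv,ky,mn,mo,mt,mv,mw,no,nt,nv,nw,ny,ot,ov,ow,oy,tv,tw,ty,vw,vy,wy
∂2: piv[ekm,eko,eno,enw,eow,etv,kmo,kot,kov,koy,ktv,kvy,mno,mnv,mov,noy,ntw,nvw,otw,oty,owy] rk=21  ker:nov,now,ovw,ovy,twy
rk∂_2=21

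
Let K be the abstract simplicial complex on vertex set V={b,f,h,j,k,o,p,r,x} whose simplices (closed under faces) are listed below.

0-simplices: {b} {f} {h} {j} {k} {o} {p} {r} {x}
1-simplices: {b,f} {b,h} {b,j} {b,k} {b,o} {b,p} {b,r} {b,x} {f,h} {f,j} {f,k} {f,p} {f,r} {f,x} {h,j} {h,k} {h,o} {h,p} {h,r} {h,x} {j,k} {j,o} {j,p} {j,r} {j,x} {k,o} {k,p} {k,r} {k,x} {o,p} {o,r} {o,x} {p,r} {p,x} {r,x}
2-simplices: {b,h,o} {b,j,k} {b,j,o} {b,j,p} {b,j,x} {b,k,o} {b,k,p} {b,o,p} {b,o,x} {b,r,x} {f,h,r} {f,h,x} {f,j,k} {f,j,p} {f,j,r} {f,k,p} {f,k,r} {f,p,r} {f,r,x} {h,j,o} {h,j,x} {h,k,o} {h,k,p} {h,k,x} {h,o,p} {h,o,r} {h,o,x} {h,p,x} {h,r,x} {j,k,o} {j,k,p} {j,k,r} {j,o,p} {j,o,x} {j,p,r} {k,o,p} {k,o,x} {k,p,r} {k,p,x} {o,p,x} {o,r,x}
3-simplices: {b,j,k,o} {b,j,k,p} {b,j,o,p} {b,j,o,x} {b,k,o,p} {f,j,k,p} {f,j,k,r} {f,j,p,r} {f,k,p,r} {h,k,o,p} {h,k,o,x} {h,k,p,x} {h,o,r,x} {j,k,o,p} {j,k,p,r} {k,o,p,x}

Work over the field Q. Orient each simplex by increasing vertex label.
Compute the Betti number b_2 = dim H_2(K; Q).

b_2=2

n_0=9 n_1=35 n_2=41 n_3=16  [Q]
∂1: piv[bf,bh,bj,bk,bo,bp,br,bx] rk=8  ker:fh,fj,fk,fp,fr,fx,hj,hk,ho,hp,hr,hx,jk,jo,jp,jr,jx,ko,kp,kr,kx,op,or,ox,pr,px,rx
∂2: piv[bho,bjk,bjo,bjp,bjx,bko,bkp,bop,box,brx,fhr,fhx,fjk,fjp,fjr,fkr,fpr,frx,hjo,hjx,hko,hkp,hkx,hor,hpx] rk=25  ker:fkp,hop,hox,hrx,jko,jkp,jkr,jop,jox,jpr,kop,kox,kpr,kpx,opx,orx
∂3: piv[bjko,bjkp,bjop,bjox,bkop,fjkp,fjkr,fjpr,fkpr,hkop,hkox,hkpx,horx,kopx] rk=14  ker:jkop,jkpr
b_2=(41−25)−14=2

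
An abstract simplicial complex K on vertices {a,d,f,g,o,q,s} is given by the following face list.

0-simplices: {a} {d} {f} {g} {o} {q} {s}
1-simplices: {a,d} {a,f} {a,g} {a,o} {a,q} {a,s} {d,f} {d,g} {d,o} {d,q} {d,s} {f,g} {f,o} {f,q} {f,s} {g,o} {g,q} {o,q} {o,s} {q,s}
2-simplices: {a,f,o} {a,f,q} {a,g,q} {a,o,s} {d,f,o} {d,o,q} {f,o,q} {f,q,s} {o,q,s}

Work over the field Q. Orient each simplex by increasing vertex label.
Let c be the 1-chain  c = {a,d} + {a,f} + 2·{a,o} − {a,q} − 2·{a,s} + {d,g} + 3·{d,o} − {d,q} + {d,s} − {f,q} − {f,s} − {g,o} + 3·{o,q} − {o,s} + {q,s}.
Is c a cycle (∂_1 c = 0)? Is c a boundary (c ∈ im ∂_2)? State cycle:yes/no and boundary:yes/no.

n_0=7 n_1=20 n_2=9  [Q]
∂1: piv[ad,af,ag,ao,aq,as] rk=6  ker:df,dg,do,dq,ds,fg,fo,fq,fs,go,gq,oq,os,qs
∂2: piv[afo,afq,agq,aos,dfo,doq,foq,fqs,oqs] rk=9
∂1c = −{a} − 3·{d} + 3·{f} + 2·{g} + 2·{o} − {q} − 2·{s}

cycle:no boundary:no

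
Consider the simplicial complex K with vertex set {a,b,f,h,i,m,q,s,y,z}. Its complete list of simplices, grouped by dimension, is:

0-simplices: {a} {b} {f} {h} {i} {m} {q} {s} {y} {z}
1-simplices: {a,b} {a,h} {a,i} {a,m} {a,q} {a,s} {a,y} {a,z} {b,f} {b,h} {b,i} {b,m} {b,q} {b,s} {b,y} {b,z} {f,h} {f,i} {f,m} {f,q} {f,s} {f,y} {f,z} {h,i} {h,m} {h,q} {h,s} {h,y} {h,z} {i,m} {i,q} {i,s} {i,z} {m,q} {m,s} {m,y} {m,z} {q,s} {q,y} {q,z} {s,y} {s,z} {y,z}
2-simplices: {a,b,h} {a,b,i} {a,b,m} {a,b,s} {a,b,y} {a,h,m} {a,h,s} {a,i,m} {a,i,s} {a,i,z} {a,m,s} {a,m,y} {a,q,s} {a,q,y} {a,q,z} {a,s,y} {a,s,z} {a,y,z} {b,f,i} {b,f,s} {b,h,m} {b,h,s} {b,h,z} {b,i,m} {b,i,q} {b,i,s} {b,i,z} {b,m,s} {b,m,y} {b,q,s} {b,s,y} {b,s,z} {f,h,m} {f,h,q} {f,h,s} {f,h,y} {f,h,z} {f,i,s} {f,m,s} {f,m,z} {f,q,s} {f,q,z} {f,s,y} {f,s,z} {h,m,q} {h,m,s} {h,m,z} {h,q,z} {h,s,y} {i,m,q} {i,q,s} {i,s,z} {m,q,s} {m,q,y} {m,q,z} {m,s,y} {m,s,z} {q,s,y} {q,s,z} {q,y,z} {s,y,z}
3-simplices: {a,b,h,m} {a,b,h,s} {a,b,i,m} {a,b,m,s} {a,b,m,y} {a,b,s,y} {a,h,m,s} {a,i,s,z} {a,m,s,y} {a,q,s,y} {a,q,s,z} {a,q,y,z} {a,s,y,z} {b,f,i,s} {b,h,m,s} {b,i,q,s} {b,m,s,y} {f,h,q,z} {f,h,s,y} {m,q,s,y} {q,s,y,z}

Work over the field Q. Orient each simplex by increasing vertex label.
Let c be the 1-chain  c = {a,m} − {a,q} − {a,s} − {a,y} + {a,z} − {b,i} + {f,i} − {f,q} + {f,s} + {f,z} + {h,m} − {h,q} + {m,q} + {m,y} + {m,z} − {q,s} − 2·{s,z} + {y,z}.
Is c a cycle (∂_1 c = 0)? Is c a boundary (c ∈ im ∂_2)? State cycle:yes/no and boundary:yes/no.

n_0=10 n_1=43 n_2=61 n_3=21  [Q]
∂1: piv[ab,ah,ai,am,aq,as,ay,az,bf] rk=9  ker:bh,bi,bm,bq,bs,by,bz,fh,fi,fm,fq,fs,fy,fz,hi,hm,hq,hs,hy,hz,im,iq,is,iz,mq,ms,my,mz,qs,qy,qz,sy,sz,yz
∂2: piv[abh,abi,abm,abs,aby,ahm,ahs,aim,ais,aiz,ams,amy,aqs,aqy,aqz,asy,asz,ayz,bfi,bfs,bhz,biq,biz,bqs,fhm,fhq,fhs,fhy,fhz,fmz,fqs,fsy,hmq] rk=33  ker:bhm,bhs,bim,bis,bms,bmy,bsy,bsz,fis,fms,fqz,fsz,hms,hmz,hqz,hsy,imq,iqs,isz,mqs,mqy,mqz,msy,msz,qsy,qsz,qyz,syz
∂3: piv[abhm,abhs,abim,abms,abmy,absy,ahms,aisz,amsy,aqsy,aqsz,aqyz,asyz,bfis,biqs,fhqz,fhsy,mqsy] rk=18  ker:bhms,bmsy,qsyz
∂1c = {a} + {b} − 2·{f} − {m} − {q} + {s} − {y} + 2·{z}

cycle:no boundary:no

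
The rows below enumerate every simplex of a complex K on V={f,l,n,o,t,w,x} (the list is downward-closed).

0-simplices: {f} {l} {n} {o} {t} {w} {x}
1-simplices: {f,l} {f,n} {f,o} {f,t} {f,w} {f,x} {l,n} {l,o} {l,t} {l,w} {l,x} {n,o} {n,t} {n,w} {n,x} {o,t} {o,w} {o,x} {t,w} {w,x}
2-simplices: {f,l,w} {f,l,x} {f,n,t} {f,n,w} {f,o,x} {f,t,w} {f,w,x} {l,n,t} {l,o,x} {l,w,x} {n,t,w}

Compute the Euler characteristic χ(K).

n_0=7 n_1=20 n_2=11
χ=+7−20+11=-2

χ(K)=-2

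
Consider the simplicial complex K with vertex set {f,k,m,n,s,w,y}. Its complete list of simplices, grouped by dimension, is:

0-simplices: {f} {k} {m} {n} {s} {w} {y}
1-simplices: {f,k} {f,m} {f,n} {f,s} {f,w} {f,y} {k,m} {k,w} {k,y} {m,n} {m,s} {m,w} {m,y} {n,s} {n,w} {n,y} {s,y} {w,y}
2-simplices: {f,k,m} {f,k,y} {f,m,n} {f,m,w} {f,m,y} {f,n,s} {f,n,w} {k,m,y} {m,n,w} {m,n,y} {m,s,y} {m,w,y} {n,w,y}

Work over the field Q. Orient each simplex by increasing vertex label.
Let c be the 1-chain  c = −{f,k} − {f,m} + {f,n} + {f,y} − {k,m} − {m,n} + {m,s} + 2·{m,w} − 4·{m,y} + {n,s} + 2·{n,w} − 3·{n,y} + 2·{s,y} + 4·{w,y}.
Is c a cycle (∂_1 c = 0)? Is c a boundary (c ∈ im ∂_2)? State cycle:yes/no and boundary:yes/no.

n_0=7 n_1=18 n_2=13  [Q]
∂1: piv[fk,fm,fn,fs,fw,fy] rk=6  ker:km,kw,ky,mn,ms,mw,my,ns,nw,ny,sy,wy
∂2: piv[fkm,fky,fmn,fmw,fmy,fns,fnw,mny,msy,mwy] rk=10  ker:kmy,mnw,nwy
∂1c = 0
c vs im∂2: residual ≠ 0 ⇒ not boundary

cycle:yes boundary:no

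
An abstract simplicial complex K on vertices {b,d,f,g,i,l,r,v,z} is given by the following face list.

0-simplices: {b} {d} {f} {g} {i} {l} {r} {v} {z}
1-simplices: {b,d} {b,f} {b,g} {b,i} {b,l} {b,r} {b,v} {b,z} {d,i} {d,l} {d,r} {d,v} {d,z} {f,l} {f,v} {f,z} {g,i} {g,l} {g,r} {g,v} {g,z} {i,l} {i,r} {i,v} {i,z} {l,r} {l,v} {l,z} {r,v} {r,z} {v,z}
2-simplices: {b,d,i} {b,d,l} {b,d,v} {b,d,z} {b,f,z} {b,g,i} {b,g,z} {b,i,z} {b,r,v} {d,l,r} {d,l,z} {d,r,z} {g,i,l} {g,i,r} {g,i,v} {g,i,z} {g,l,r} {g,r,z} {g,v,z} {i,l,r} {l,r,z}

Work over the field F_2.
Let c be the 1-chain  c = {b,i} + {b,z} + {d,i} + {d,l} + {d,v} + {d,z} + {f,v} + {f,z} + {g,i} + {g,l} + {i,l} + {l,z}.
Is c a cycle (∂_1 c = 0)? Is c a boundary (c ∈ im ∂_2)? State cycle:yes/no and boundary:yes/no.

cycle:yes boundary:no

n_0=9 n_1=31 n_2=21  [Z2]
∂1: piv[bd,bf,bg,bi,bl,br,bv,bz] rk=8  ker:di,dl,dr,dv,dz,fl,fv,fz,gi,gl,gr,gv,gz,il,ir,iv,iz,lr,lv,lz,rv,rz,vz
∂2: piv[bdi,bdl,bdv,bdz,bfz,bgi,bgz,biz,brv,dlr,dlz,drz,gil,gir,giv,glr,grz,gvz] rk=18  ker:giz,ilr,lrz
∂1c = 0
c vs im∂2: residual ≠ 0 ⇒ not boundary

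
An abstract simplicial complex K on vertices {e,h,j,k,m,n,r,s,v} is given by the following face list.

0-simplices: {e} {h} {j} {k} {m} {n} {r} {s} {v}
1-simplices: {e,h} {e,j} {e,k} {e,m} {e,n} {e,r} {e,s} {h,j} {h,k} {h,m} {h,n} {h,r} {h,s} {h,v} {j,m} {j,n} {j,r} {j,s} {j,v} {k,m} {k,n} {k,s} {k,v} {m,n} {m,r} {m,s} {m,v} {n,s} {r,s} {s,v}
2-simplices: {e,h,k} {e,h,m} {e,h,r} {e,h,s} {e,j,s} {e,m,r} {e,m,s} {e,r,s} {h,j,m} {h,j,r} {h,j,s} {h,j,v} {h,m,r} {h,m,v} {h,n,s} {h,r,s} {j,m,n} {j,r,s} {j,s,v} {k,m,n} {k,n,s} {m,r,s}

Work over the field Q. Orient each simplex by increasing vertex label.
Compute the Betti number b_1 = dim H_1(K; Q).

b_1=4

n_0=9 n_1=30 n_2=22  [Q]
∂1: piv[eh,ej,ek,em,en,er,es,hv] rk=8  ker:hj,hk,hm,hn,hr,hs,jm,jn,jr,js,jv,km,kn,ks,kv,mn,mr,ms,mv,ns,rs,sv
∂2: piv[ehk,ehm,ehr,ehs,ejs,emr,ems,ers,hjm,hjr,hjs,hjv,hmv,hns,jmn,jsv,kmn,kns] rk=18  ker:hmr,hrs,jrs,mrs
b_1=(30−8)−18=4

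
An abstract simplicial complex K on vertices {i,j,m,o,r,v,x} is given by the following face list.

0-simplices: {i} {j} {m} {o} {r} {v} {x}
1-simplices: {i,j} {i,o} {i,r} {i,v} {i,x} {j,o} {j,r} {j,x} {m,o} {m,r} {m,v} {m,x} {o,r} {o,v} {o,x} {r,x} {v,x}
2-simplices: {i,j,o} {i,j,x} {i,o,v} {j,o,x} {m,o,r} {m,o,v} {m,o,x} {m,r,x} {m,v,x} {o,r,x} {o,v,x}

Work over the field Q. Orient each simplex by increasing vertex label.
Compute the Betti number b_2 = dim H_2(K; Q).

b_2=2

n_0=7 n_1=17 n_2=11  [Q]
∂1: piv[ij,io,ir,iv,ix,mo] rk=6  ker:jo,jr,jx,mr,mv,mx,or,ov,ox,rx,vx
∂2: piv[ijo,ijx,iov,jox,mor,mov,mox,mrx,mvx] rk=9  ker:orx,ovx
b_2=(11−9)−0=2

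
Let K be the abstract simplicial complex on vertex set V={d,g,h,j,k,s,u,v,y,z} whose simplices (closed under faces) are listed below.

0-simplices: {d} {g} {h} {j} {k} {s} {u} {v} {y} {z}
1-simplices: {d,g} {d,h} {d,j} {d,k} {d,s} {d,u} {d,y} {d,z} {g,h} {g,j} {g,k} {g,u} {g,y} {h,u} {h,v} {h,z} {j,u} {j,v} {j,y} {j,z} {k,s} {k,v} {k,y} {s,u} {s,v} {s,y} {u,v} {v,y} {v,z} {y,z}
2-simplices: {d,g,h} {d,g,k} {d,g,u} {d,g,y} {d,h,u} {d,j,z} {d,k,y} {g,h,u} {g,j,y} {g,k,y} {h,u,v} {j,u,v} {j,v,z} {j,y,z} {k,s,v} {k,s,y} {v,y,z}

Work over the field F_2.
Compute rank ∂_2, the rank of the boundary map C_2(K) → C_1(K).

rank∂_2=15

n_0=10 n_1=30 n_2=17  [Z2]
∂1: piv[dg,dh,dj,dk,ds,du,dy,dz,hv] rk=9  ker:gh,gj,gk,gu,gy,hu,hz,ju,jv,jy,jz,ks,kv,ky,su,sv,sy,uv,vy,vz,yz
∂2: piv[dgh,dgk,dgu,dgy,dhu,djz,dky,gjy,huv,juv,jvz,jyz,ksv,ksy,vyz] rk=15  ker:ghu,gky
rk∂_2=15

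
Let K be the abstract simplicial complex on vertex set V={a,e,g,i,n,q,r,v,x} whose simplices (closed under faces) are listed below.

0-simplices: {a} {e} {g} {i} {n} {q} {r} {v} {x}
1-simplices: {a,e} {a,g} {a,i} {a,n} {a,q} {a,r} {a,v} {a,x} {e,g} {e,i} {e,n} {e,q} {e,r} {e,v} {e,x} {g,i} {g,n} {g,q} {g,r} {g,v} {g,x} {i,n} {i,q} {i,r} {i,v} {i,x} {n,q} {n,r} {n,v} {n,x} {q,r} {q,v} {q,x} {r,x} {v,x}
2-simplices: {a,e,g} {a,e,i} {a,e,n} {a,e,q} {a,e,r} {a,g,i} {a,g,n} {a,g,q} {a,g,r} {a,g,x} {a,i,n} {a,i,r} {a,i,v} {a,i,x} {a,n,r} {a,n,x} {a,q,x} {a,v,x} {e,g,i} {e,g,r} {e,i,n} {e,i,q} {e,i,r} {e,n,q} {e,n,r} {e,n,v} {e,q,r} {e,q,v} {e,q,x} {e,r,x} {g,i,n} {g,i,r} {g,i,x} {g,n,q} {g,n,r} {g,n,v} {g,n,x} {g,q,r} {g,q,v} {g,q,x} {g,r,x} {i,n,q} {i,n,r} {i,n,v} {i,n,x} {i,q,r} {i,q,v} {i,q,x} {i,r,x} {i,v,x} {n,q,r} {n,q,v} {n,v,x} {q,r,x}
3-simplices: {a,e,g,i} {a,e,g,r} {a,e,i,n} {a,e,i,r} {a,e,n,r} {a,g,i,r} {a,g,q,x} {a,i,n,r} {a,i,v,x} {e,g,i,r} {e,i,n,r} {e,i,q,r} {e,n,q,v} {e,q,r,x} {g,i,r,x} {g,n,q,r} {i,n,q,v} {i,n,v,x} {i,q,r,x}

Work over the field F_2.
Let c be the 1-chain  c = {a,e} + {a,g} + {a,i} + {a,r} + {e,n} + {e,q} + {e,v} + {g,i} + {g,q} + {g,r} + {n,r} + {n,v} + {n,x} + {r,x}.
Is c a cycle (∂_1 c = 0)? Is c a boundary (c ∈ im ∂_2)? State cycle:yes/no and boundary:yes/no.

cycle:yes boundary:yes

n_0=9 n_1=35 n_2=54 n_3=19  [Z2]
∂1: piv[ae,ag,ai,an,aq,ar,av,ax] rk=8  ker:eg,ei,en,eq,er,ev,ex,gi,gn,gq,gr,gv,gx,in,iq,ir,iv,ix,nq,nr,nv,nx,qr,qv,qx,rx,vx
∂2: piv[aeg,aei,aen,aeq,aer,agi,agn,agq,agr,agx,ain,air,aiv,aix,anr,anx,aqx,avx,eiq,enq,env,eqr,eqv,eqx,erx,gnv,inv] rk=27  ker:egi,egr,ein,eir,enr,gin,gir,gix,gnq,gnr,gnx,gqr,gqv,gqx,grx,inq,inr,inx,iqr,iqv,iqx,irx,ivx,nqr,nqv,nvx,qrx
∂3: piv[aegi,aegr,aein,aeir,aenr,agir,agqx,ainr,aivx,eiqr,enqv,eqrx,girx,gnqr,inqv,invx,iqrx] rk=17  ker:egir,einr
∂1c = 0
c vs im∂2: reduces to 0 ⇒ boundary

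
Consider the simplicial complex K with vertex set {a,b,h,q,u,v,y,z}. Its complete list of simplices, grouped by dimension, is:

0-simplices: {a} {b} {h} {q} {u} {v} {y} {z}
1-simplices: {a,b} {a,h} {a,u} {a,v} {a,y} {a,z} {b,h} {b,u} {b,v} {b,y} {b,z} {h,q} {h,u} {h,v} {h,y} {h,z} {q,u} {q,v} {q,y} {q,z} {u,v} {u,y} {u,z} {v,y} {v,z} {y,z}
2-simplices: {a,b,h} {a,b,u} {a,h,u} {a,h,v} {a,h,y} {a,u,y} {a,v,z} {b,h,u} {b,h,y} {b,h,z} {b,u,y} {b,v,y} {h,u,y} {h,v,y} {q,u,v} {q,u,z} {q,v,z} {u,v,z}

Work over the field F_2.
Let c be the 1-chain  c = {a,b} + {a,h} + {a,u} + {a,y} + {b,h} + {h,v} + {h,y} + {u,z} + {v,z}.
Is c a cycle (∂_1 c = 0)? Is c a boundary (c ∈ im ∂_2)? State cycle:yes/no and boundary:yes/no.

n_0=8 n_1=26 n_2=18  [Z2]
∂1: piv[ab,ah,au,av,ay,az,hq] rk=7  ker:bh,bu,bv,by,bz,hu,hv,hy,hz,qu,qv,qy,qz,uv,uy,uz,vy,vz,yz
∂2: piv[abh,abu,ahu,ahv,ahy,auy,avz,bhy,bhz,bvy,hvy,quv,quz,qvz] rk=14  ker:bhu,buy,huy,uvz
∂1c = 0
c vs im∂2: residual ≠ 0 ⇒ not boundary

cycle:yes boundary:no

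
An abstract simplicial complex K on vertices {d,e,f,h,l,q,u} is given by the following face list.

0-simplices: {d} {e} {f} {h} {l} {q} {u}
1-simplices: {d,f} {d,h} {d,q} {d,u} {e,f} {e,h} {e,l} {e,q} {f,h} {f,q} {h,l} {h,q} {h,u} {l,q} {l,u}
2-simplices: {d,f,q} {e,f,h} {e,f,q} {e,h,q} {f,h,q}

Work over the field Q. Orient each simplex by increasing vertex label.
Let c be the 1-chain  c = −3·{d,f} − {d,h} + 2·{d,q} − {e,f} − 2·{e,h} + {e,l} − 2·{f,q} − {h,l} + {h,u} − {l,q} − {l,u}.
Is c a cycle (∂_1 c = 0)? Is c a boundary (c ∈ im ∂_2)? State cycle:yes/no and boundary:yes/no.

n_0=7 n_1=15 n_2=5  [Q]
∂1: piv[df,dh,dq,du,ef,el] rk=6  ker:eh,eq,fh,fq,hl,hq,hu,lq,lu
∂2: piv[dfq,efh,efq,ehq] rk=4  ker:fhq
∂1c = 2·{d} + 2·{e} − 2·{f} − 3·{h} + 2·{l} − {q}

cycle:no boundary:no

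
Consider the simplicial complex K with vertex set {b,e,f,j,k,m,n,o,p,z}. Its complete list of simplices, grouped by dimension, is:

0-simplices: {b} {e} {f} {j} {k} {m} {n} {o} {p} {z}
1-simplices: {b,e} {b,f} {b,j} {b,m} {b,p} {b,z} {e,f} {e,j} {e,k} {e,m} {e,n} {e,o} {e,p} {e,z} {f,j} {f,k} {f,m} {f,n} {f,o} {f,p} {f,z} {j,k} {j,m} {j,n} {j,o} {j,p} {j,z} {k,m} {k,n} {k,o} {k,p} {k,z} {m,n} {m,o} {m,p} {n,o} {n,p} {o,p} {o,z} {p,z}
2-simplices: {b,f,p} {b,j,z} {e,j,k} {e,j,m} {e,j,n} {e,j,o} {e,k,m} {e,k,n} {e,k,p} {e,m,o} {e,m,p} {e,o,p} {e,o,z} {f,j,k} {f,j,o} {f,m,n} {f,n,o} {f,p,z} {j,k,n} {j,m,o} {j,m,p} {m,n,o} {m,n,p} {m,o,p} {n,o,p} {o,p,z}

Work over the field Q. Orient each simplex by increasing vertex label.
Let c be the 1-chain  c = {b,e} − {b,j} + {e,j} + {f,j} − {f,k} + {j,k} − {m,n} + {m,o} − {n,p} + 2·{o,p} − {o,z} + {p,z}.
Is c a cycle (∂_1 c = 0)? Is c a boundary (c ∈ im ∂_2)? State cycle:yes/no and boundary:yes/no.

cycle:yes boundary:no

n_0=10 n_1=40 n_2=26  [Q]
∂1: piv[be,bf,bj,bm,bp,bz,ek,en,eo] rk=9  ker:ef,ej,em,ep,ez,fj,fk,fm,fn,fo,fp,fz,jk,jm,jn,jo,jp,jz,km,kn,ko,kp,kz,mn,mo,mp,no,np,op,oz,pz
∂2: piv[bfp,bjz,ejk,ejm,ejn,ejo,ekm,ekn,ekp,emo,emp,eop,eoz,fjk,fjo,fmn,fno,fpz,jmp,mno,mnp,opz] rk=22  ker:jkn,jmo,mop,nop
∂1c = 0
c vs im∂2: residual ≠ 0 ⇒ not boundary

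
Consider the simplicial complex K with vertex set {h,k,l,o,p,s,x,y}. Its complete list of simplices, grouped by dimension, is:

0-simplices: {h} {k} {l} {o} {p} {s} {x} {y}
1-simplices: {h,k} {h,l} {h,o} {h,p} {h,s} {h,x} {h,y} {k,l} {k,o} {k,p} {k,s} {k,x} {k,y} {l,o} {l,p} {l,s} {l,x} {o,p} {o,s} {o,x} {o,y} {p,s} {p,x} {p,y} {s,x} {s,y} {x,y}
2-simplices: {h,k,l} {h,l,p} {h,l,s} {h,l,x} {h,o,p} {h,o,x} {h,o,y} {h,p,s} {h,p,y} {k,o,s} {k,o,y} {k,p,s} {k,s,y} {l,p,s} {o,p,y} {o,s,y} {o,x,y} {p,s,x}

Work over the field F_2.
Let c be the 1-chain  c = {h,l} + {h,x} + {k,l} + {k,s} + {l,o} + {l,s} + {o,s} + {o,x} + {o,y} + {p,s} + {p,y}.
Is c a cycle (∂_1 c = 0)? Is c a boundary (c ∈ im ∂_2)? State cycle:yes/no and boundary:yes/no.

n_0=8 n_1=27 n_2=18  [Z2]
∂1: piv[hk,hl,ho,hp,hs,hx,hy] rk=7  ker:kl,ko,kp,ks,kx,ky,lo,lp,ls,lx,op,os,ox,oy,ps,px,py,sx,sy,xy
∂2: piv[hkl,hlp,hls,hlx,hop,hox,hoy,hps,hpy,kos,koy,kps,ksy,oxy,psx] rk=15  ker:lps,opy,osy
∂1c = 0
c vs im∂2: residual ≠ 0 ⇒ not boundary

cycle:yes boundary:no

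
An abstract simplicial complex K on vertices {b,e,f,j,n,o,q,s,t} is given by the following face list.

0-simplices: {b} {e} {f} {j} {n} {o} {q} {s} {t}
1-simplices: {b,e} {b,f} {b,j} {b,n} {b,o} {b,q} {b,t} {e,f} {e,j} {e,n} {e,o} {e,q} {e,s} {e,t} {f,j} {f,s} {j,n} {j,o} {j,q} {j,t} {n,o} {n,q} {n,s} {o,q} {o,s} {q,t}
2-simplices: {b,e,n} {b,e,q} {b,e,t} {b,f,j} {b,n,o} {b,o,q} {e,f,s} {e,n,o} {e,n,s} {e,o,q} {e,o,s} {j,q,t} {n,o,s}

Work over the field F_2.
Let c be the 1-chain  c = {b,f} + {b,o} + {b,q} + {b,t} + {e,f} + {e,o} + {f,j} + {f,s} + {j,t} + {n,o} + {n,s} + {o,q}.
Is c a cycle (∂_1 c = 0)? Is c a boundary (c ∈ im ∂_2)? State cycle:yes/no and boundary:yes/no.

n_0=9 n_1=26 n_2=13  [Z2]
∂1: piv[be,bf,bj,bn,bo,bq,bt,es] rk=8  ker:ef,ej,en,eo,eq,et,fj,fs,jn,jo,jq,jt,no,nq,ns,oq,os,qt
∂2: piv[ben,beq,bet,bfj,bno,boq,efs,eno,ens,eos,jqt] rk=11  ker:eoq,nos
∂1c = 0
c vs im∂2: residual ≠ 0 ⇒ not boundary

cycle:yes boundary:no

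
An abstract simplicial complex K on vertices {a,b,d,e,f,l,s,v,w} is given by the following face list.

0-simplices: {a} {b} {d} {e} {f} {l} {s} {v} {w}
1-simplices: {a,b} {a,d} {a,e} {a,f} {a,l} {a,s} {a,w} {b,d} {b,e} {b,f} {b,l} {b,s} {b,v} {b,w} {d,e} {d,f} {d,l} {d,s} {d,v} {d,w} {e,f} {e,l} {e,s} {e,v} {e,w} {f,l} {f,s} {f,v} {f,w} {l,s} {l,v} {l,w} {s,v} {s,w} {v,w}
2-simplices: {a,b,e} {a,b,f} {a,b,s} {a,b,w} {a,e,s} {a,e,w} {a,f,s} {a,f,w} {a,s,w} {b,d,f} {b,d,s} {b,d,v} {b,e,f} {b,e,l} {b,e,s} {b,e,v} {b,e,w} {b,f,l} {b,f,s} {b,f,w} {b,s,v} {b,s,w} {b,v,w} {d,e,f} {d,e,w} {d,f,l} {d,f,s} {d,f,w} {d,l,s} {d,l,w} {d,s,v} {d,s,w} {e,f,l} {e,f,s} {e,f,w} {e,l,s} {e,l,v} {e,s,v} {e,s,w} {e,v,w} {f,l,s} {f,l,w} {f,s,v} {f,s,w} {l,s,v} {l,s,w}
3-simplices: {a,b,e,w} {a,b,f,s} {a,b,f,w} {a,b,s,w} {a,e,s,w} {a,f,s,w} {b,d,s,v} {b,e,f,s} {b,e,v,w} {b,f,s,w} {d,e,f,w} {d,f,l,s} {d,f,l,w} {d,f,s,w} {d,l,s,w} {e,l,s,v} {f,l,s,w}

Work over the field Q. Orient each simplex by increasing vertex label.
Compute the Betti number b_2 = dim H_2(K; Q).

n_0=9 n_1=35 n_2=46 n_3=17  [Q]
∂1: piv[ab,ad,ae,af,al,as,aw,bv] rk=8  ker:bd,be,bf,bl,bs,bw,de,df,dl,ds,dv,dw,ef,el,es,ev,ew,fl,fs,fv,fw,ls,lv,lw,sv,sw,vw
∂2: piv[abe,abf,abs,abw,aes,aew,afs,afw,asw,bdf,bds,bdv,bef,bel,bev,bfl,bsv,bvw,def,dew,dfl,dls,dlw,elv,fsv] rk=25  ker:bes,bew,bfs,bfw,bsw,dfs,dfw,dsv,dsw,efl,efs,efw,els,esv,esw,evw,fls,flw,fsw,lsv,lsw
∂3: piv[abew,abfs,abfw,absw,aesw,afsw,bdsv,befs,bevw,defw,dfls,dflw,dfsw,dlsw,elsv] rk=15  ker:bfsw,flsw
b_2=(46−25)−15=6

b_2=6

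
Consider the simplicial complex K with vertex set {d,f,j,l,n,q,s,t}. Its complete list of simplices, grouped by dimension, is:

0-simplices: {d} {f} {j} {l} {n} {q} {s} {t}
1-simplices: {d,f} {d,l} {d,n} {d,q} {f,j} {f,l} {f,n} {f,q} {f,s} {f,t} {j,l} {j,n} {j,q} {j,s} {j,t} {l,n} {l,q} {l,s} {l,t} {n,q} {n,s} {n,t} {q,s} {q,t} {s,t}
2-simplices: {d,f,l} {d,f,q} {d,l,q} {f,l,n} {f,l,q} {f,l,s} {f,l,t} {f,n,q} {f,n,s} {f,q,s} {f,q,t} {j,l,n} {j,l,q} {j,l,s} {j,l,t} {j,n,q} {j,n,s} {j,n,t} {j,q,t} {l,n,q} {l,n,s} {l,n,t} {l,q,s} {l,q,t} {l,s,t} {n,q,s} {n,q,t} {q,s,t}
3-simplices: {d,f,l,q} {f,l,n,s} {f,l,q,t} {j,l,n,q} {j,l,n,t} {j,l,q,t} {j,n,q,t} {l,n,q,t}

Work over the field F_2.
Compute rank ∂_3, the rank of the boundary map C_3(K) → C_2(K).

n_0=8 n_1=25 n_2=28 n_3=8  [Z2]
∂1: piv[df,dl,dn,dq,fj,fs,ft] rk=7  ker:fl,fn,fq,jl,jn,jq,js,jt,ln,lq,ls,lt,nq,ns,nt,qs,qt,st
∂2: piv[dfl,dfq,dlq,fln,fls,flt,fnq,fns,fqs,fqt,jln,jlq,jls,jlt,jnt,lst] rk=16  ker:flq,jnq,jns,jqt,lnq,lns,lnt,lqs,lqt,nqs,nqt,qst
∂3: piv[dflq,flns,flqt,jlnq,jlnt,jlqt,jnqt] rk=7  ker:lnqt
rk∂_3=7

rank∂_3=7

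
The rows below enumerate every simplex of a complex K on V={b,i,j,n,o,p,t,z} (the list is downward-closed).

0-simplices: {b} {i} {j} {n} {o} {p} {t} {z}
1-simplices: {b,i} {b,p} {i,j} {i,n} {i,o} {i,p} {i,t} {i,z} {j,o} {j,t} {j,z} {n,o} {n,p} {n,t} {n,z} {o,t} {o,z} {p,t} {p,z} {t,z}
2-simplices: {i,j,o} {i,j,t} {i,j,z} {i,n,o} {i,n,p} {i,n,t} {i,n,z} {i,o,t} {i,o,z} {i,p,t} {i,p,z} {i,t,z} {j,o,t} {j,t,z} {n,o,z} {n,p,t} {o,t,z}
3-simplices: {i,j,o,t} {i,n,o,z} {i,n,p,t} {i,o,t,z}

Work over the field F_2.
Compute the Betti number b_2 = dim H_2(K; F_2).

n_0=8 n_1=20 n_2=17 n_3=4  [Z2]
∂1: piv[bi,bp,ij,in,io,it,iz] rk=7  ker:ip,jo,jt,jz,no,np,nt,nz,ot,oz,pt,pz,tz
∂2: piv[ijo,ijt,ijz,ino,inp,int,inz,iot,ioz,ipt,ipz,itz] rk=12  ker:jot,jtz,noz,npt,otz
∂3: piv[ijot,inoz,inpt,iotz] rk=4
b_2=(17−12)−4=1

b_2=1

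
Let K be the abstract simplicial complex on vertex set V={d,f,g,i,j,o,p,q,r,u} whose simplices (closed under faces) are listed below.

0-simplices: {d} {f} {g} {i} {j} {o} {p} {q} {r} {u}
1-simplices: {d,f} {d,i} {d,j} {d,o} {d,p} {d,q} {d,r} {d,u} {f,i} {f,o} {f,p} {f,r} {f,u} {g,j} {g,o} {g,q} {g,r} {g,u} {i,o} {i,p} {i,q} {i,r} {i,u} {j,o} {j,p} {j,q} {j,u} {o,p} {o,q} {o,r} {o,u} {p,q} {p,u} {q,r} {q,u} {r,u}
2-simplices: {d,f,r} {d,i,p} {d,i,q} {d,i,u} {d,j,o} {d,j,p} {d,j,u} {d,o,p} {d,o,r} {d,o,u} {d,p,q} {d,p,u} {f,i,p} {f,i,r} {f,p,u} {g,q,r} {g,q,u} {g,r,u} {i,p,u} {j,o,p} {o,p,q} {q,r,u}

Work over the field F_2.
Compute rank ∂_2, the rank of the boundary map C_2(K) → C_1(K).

rank∂_2=19

n_0=10 n_1=36 n_2=22  [Z2]
∂1: piv[df,di,dj,do,dp,dq,dr,du,gj] rk=9  ker:fi,fo,fp,fr,fu,go,gq,gr,gu,io,ip,iq,ir,iu,jo,jp,jq,ju,op,oq,or,ou,pq,pu,qr,qu,ru
∂2: piv[dfr,dip,diq,diu,djo,djp,dju,dop,dor,dou,dpq,dpu,fip,fir,fpu,gqr,gqu,gru,opq] rk=19  ker:ipu,jop,qru
rk∂_2=19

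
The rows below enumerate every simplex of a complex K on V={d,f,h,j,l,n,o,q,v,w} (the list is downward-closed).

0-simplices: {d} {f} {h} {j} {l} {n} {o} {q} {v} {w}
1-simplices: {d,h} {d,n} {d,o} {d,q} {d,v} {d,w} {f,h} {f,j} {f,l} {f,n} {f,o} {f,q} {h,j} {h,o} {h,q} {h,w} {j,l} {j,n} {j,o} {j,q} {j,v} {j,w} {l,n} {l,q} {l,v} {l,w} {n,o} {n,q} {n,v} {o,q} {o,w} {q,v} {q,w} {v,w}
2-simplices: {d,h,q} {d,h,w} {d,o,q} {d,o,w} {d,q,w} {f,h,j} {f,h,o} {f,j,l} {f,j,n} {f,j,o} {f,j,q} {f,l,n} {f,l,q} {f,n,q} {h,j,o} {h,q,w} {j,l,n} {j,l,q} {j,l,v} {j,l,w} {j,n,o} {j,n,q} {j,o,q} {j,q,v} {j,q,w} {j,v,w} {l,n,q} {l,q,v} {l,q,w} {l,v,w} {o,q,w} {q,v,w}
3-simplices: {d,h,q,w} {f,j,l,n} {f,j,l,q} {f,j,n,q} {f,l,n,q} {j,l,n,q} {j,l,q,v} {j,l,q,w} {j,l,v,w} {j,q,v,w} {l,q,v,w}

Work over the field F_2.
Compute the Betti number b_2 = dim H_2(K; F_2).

b_2=2

n_0=10 n_1=34 n_2=32 n_3=11  [Z2]
∂1: piv[dh,dn,do,dq,dv,dw,fh,fj,fl] rk=9  ker:fn,fo,fq,hj,ho,hq,hw,jl,jn,jo,jq,jv,jw,ln,lq,lv,lw,no,nq,nv,oq,ow,qv,qw,vw
∂2: piv[dhq,dhw,doq,dow,dqw,fhj,fho,fjl,fjn,fjo,fjq,fln,flq,fnq,jlv,jlw,jno,joq,jqv,jqw,jvw] rk=21  ker:hjo,hqw,jln,jlq,jnq,lnq,lqv,lqw,lvw,oqw,qvw
∂3: piv[dhqw,fjln,fjlq,fjnq,flnq,jlqv,jlqw,jlvw,jqvw] rk=9  ker:jlnq,lqvw
b_2=(32−21)−9=2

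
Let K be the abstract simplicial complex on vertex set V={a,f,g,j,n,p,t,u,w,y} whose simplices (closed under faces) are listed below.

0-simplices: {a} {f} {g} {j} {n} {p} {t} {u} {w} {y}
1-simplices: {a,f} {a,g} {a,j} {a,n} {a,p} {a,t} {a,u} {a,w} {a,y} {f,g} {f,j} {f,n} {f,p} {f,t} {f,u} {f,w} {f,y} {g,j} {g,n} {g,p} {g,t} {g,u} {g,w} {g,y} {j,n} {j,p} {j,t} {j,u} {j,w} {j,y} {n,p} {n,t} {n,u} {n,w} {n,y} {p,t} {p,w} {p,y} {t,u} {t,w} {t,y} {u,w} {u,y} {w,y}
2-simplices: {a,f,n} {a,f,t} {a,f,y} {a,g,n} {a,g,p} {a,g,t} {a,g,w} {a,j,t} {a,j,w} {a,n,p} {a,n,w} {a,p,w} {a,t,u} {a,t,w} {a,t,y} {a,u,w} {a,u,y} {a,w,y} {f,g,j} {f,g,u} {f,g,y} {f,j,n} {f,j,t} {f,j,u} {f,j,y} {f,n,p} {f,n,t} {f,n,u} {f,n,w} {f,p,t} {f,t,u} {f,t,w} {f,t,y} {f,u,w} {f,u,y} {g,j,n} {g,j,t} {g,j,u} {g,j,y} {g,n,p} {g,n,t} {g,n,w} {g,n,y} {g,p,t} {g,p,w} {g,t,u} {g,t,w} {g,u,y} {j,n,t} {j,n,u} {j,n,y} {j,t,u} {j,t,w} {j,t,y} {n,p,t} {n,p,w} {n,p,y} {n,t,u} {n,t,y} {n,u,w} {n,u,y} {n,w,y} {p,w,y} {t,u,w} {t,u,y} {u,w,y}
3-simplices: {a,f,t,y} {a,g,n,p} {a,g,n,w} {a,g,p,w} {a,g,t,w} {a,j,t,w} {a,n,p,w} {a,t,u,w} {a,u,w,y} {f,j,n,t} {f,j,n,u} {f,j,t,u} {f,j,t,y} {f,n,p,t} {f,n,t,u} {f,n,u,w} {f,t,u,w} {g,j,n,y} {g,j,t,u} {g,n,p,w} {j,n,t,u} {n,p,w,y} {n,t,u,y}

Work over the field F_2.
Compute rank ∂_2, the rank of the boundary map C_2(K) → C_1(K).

rank∂_2=34

n_0=10 n_1=44 n_2=66 n_3=23  [Z2]
∂1: piv[af,ag,aj,an,ap,at,au,aw,ay] rk=9  ker:fg,fj,fn,fp,ft,fu,fw,fy,gj,gn,gp,gt,gu,gw,gy,jn,jp,jt,ju,jw,jy,np,nt,nu,nw,ny,pt,pw,py,tu,tw,ty,uw,uy,wy
∂2: piv[afn,aft,afy,agn,agp,agt,agw,ajt,ajw,anp,anw,apw,atu,atw,aty,auw,auy,awy,fgj,fgu,fgy,fjn,fjt,fju,fjy,fnp,fnt,fnu,fnw,fpt,ftu,gjn,gny,npy] rk=34  ker:ftw,fty,fuw,fuy,gjt,gju,gjy,gnp,gnt,gnw,gpt,gpw,gtu,gtw,guy,jnt,jnu,jny,jtu,jtw,jty,npt,npw,ntu,nty,nuw,nuy,nwy,pwy,tuw,tuy,uwy
∂3: piv[afty,agnp,agnw,agpw,agtw,ajtw,anpw,atuw,auwy,fjnt,fjnu,fjtu,fjty,fnpt,fntu,fnuw,ftuw,gjny,gjtu,npwy,ntuy] rk=21  ker:gnpw,jntu
rk∂_2=34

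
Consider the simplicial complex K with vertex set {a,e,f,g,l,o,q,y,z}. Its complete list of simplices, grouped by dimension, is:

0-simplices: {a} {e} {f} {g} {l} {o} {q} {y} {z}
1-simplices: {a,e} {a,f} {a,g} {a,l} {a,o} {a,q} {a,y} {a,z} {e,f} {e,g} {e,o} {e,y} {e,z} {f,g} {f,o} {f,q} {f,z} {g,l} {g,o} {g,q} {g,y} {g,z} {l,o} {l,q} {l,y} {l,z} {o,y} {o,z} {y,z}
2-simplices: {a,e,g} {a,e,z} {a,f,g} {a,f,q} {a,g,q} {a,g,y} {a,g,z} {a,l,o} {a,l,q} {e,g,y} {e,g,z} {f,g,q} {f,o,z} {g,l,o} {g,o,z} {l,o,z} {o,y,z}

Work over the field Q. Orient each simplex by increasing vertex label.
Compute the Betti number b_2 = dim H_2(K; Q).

n_0=9 n_1=29 n_2=17  [Q]
∂1: piv[ae,af,ag,al,ao,aq,ay,az] rk=8  ker:ef,eg,eo,ey,ez,fg,fo,fq,fz,gl,go,gq,gy,gz,lo,lq,ly,lz,oy,oz,yz
∂2: piv[aeg,aez,afg,afq,agq,agy,agz,alo,alq,egy,foz,glo,goz,loz,oyz] rk=15  ker:egz,fgq
b_2=(17−15)−0=2

b_2=2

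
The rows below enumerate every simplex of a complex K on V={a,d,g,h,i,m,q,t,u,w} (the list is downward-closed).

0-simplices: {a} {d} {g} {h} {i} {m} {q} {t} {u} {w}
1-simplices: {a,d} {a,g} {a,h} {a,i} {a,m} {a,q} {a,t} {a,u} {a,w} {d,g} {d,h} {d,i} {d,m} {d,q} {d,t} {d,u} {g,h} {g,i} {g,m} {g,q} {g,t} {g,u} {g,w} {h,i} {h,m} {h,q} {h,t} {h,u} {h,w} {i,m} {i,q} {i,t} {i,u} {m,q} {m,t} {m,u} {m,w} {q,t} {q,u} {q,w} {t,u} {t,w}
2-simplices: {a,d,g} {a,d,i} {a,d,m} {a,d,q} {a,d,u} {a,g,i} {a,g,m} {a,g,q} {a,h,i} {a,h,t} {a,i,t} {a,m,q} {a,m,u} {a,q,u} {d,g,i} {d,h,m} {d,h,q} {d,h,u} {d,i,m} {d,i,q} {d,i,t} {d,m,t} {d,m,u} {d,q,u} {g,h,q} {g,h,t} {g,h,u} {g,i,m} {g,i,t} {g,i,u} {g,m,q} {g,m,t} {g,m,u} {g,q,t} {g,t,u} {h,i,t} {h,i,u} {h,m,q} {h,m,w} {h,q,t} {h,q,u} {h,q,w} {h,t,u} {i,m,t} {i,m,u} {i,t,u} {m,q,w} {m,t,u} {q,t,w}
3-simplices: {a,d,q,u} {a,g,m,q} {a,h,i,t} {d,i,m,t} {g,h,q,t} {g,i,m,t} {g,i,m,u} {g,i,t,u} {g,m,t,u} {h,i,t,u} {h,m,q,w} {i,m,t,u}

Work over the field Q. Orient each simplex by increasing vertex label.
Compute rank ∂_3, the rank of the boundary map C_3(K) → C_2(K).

n_0=10 n_1=42 n_2=49 n_3=12  [Q]
∂1: piv[ad,ag,ah,ai,am,aq,at,au,aw] rk=9  ker:dg,dh,di,dm,dq,dt,du,gh,gi,gm,gq,gt,gu,gw,hi,hm,hq,ht,hu,hw,im,iq,it,iu,mq,mt,mu,mw,qt,qu,qw,tu,tw
∂2: piv[adg,adi,adm,adq,adu,agi,agm,agq,ahi,aht,ait,amq,amu,aqu,dhm,dhq,dhu,dim,diq,dit,dmt,ghq,ght,ghu,git,giu,gqt,gtu,hmw,hqw,qtw] rk=31  ker:dgi,dmu,dqu,gim,gmq,gmt,gmu,hit,hiu,hmq,hqt,hqu,htu,imt,imu,itu,mqw,mtu
∂3: piv[adqu,agmq,ahit,dimt,ghqt,gimt,gimu,gitu,gmtu,hitu,hmqw] rk=11  ker:imtu
rk∂_3=11

rank∂_3=11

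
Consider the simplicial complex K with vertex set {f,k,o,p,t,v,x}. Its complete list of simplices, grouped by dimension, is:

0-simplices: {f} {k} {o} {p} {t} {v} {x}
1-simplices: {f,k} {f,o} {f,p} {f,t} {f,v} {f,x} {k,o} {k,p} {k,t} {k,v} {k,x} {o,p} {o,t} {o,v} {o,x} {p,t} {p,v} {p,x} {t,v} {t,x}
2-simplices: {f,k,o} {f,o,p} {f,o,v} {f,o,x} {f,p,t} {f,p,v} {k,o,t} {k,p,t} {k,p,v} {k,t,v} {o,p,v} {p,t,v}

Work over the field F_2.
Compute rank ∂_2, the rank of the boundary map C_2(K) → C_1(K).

n_0=7 n_1=20 n_2=12  [Z2]
∂1: piv[fk,fo,fp,ft,fv,fx] rk=6  ker:ko,kp,kt,kv,kx,op,ot,ov,ox,pt,pv,px,tv,tx
∂2: piv[fko,fop,fov,fox,fpt,fpv,kot,kpt,kpv,ktv] rk=10  ker:opv,ptv
rk∂_2=10

rank∂_2=10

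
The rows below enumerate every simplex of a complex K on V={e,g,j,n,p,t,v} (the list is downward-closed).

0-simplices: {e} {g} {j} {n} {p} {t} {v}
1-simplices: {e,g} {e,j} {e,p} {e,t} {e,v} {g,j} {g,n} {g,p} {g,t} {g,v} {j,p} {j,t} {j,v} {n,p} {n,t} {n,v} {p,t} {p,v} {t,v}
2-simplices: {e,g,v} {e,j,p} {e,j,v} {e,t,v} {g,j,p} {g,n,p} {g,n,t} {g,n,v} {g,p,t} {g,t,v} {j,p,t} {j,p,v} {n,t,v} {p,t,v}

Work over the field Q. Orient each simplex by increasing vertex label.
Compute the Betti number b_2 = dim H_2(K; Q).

b_2=1

n_0=7 n_1=19 n_2=14  [Q]
∂1: piv[eg,ej,ep,et,ev,gn] rk=6  ker:gj,gp,gt,gv,jp,jt,jv,np,nt,nv,pt,pv,tv
∂2: piv[egv,ejp,ejv,etv,gjp,gnp,gnt,gnv,gpt,gtv,jpt,jpv,ptv] rk=13  ker:ntv
b_2=(14−13)−0=1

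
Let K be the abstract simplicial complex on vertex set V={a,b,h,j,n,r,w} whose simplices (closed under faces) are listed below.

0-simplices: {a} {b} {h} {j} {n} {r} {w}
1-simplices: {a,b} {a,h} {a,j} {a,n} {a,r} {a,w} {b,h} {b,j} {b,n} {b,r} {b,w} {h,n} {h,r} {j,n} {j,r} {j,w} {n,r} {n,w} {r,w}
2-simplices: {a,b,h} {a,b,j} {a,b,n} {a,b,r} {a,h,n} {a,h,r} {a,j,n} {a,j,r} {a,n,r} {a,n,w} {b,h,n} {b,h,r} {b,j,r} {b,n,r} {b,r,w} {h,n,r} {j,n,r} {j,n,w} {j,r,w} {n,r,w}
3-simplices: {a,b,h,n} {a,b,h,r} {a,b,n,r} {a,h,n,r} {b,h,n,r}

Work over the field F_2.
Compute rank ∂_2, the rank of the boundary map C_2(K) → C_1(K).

n_0=7 n_1=19 n_2=20 n_3=5  [Z2]
∂1: piv[ab,ah,aj,an,ar,aw] rk=6  ker:bh,bj,bn,br,bw,hn,hr,jn,jr,jw,nr,nw,rw
∂2: piv[abh,abj,abn,abr,ahn,ahr,ajn,ajr,anr,anw,brw,jnw,jrw] rk=13  ker:bhn,bhr,bjr,bnr,hnr,jnr,nrw
∂3: piv[abhn,abhr,abnr,ahnr] rk=4  ker:bhnr
rk∂_2=13

rank∂_2=13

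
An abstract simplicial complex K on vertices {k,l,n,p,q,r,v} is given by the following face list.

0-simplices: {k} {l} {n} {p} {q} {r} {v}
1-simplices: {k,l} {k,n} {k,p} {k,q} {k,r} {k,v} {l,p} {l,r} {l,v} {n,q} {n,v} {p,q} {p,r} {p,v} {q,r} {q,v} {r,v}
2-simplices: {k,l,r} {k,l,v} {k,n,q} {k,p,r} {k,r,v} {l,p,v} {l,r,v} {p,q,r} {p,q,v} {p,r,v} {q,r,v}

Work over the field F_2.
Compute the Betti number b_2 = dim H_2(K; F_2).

n_0=7 n_1=17 n_2=11  [Z2]
∂1: piv[kl,kn,kp,kq,kr,kv] rk=6  ker:lp,lr,lv,nq,nv,pq,pr,pv,qr,qv,rv
∂2: piv[klr,klv,knq,kpr,krv,lpv,pqr,pqv,prv] rk=9  ker:lrv,qrv
b_2=(11−9)−0=2

b_2=2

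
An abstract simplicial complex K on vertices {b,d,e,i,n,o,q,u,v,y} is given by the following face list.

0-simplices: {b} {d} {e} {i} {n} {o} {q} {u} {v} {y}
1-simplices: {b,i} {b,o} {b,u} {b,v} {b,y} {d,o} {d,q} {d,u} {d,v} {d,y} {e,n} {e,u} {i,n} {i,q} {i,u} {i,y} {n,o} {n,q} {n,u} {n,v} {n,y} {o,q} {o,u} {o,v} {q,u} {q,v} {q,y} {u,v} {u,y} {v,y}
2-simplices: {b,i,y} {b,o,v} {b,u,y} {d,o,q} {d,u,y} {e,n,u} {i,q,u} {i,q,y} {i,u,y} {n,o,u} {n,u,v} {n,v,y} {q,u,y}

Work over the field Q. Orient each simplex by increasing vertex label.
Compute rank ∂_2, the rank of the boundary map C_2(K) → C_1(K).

n_0=10 n_1=30 n_2=13  [Q]
∂1: piv[bi,bo,bu,bv,by,do,dq,en,eu] rk=9  ker:du,dv,dy,in,iq,iu,iy,no,nq,nu,nv,ny,oq,ou,ov,qu,qv,qy,uv,uy,vy
∂2: piv[biy,bov,buy,doq,duy,enu,iqu,iqy,iuy,nou,nuv,nvy] rk=12  ker:quy
rk∂_2=12

rank∂_2=12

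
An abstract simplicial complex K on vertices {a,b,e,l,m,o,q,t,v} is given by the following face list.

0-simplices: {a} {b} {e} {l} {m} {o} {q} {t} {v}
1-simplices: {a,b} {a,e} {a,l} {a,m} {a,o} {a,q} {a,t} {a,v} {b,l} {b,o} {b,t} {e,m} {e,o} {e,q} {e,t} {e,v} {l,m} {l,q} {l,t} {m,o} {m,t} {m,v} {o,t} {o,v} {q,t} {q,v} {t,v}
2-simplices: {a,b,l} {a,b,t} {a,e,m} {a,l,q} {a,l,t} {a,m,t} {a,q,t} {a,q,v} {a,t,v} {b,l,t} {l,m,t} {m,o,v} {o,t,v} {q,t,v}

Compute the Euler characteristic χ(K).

χ(K)=-4

n_0=9 n_1=27 n_2=14
χ=+9−27+14=-4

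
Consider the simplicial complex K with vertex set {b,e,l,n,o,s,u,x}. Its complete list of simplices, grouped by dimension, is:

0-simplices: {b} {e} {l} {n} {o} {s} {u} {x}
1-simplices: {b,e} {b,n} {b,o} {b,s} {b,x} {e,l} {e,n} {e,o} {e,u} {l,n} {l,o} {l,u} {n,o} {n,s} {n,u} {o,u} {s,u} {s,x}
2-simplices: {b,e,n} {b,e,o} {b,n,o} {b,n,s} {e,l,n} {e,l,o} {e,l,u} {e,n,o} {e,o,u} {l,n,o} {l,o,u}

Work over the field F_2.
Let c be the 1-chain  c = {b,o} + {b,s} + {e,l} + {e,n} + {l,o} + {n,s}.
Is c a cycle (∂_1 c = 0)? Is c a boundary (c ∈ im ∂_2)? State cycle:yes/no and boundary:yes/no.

cycle:yes boundary:yes

n_0=8 n_1=18 n_2=11  [Z2]
∂1: piv[be,bn,bo,bs,bx,el,eu] rk=7  ker:en,eo,ln,lo,lu,no,ns,nu,ou,su,sx
∂2: piv[ben,beo,bno,bns,eln,elo,elu,eou] rk=8  ker:eno,lno,lou
∂1c = 0
c vs im∂2: reduces to 0 ⇒ boundary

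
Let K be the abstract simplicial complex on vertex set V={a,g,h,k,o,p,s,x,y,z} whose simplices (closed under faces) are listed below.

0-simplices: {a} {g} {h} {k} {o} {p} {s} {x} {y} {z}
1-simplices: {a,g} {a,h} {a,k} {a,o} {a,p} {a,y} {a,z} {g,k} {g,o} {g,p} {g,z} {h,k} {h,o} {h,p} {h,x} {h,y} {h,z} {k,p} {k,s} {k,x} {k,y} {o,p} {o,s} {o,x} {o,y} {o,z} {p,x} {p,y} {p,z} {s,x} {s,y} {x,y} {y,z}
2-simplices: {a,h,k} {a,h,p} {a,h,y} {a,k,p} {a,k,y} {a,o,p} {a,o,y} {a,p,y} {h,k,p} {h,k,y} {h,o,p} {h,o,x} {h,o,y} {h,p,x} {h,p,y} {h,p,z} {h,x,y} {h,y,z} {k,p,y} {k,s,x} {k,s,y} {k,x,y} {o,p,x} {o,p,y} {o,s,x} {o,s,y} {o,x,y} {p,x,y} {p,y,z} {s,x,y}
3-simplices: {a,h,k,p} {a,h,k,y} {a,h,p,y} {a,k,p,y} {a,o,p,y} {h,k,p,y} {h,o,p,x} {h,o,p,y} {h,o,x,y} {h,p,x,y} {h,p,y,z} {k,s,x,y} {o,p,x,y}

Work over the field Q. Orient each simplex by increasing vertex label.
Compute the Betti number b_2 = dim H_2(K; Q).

b_2=1

n_0=10 n_1=33 n_2=30 n_3=13  [Q]
∂1: piv[ag,ah,ak,ao,ap,ay,az,hx,ks] rk=9  ker:gk,go,gp,gz,hk,ho,hp,hy,hz,kp,kx,ky,op,os,ox,oy,oz,px,py,pz,sx,sy,xy,yz
∂2: piv[ahk,ahp,ahy,akp,aky,aop,aoy,apy,hop,hox,hpx,hpz,hxy,hyz,ksx,ksy,kxy,osx] rk=18  ker:hkp,hky,hoy,hpy,kpy,opx,opy,osy,oxy,pxy,pyz,sxy
∂3: piv[ahkp,ahky,ahpy,akpy,aopy,hopx,hopy,hoxy,hpxy,hpyz,ksxy] rk=11  ker:hkpy,opxy
b_2=(30−18)−11=1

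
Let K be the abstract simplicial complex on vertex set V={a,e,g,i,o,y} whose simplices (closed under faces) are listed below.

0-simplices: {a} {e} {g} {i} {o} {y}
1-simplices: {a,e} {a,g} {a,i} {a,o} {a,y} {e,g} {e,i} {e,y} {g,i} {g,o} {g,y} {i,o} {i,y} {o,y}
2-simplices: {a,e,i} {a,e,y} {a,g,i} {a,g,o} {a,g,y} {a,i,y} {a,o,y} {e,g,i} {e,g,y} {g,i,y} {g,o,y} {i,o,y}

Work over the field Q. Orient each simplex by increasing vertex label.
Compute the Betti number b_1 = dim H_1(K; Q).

b_1=0

n_0=6 n_1=14 n_2=12  [Q]
∂1: piv[ae,ag,ai,ao,ay] rk=5  ker:eg,ei,ey,gi,go,gy,io,iy,oy
∂2: piv[aei,aey,agi,ago,agy,aiy,aoy,egi,ioy] rk=9  ker:egy,giy,goy
b_1=(14−5)−9=0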